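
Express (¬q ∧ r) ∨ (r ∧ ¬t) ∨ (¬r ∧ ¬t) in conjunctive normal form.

(¬q ∨ ¬t) ∧ (r ∨ ¬t)

(¬q ∧ r) ∨ (r ∧ ¬t) ∨ (¬r ∧ ¬t)
= (¬q ∨ r ∨ ¬r) ∧ (¬q ∨ r ∨ ¬t) ∧ (¬q ∨ ¬t ∨ ¬r) ∧ (¬q ∨ ¬t ∨ ¬t) ∧ (r ∨ r ∨ ¬r) ∧ (r ∨ r ∨ ¬t) ∧ (r ∨ ¬t ∨ ¬r) ∧ (r ∨ ¬t ∨ ¬t)   — distribute ∨ over ∧
= (¬q ∨ ¬t) ∧ (r ∨ ¬t)   — simplify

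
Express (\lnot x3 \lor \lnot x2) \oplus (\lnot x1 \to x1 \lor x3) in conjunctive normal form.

(\lnot x3 \lor \lnot x2) \oplus (\lnot x1 \to x1 \lor x3)
= (\lnot x3 \lor \lnot x2 \lor (\lnot x1 \to x1 \lor x3)) \land \lnot ((\lnot x3 \lor \lnot x2) \land (\lnot x1 \to x1 \lor x3))   (expand \oplus)
= (\lnot x3 \lor \lnot x2 \lor \lnot \lnot x1 \lor x1 \lor x3) \land \lnot ((\lnot x3 \lor \lnot x2) \land (\lnot x1 \to x1 \lor x3))   (eliminate \to)
= (\lnot x3 \lor \lnot x2 \lor \lnot \lnot x1 \lor x1 \lor x3) \land \lnot ((\lnot x3 \lor \lnot x2) \land (\lnot \lnot x1 \lor x1 \lor x3))   (eliminate \to)
= (\lnot x3 \lor \lnot x2 \lor x1 \lor x1 \lor x3) \land \lnot ((\lnot x3 \lor \lnot x2) \land (\lnot \lnot x1 \lor x1 \lor x3))   (double negation)
= (\lnot x3 \lor \lnot x2 \lor x1 \lor x1 \lor x3) \land (\lnot (\lnot x3 \lor \lnot x2) \lor \lnot (\lnot \lnot x1 \lor x1 \lor x3))   (De Morgan)
= (\lnot x3 \lor \lnot x2 \lor x1 \lor x1 \lor x3) \land (\lnot \lnot x3 \land \lnot \lnot x2 \lor \lnot (\lnot \lnot x1 \lor x1 \lor x3))   (De Morgan)
= (\lnot x3 \lor \lnot x2 \lor x1 \lor x1 \lor x3) \land (x3 \land \lnot \lnot x2 \lor \lnot (\lnot \lnot x1 \lor x1 \lor x3))   (double negation)
= (\lnot x3 \lor \lnot x2 \lor x1 \lor x1 \lor x3) \land (x3 \land x2 \lor \lnot (\lnot \lnot x1 \lor x1 \lor x3))   (double negation)
= (\lnot x3 \lor \lnot x2 \lor x1 \lor x1 \lor x3) \land (x3 \land x2 \lor \lnot \lnot \lnot x1 \land \lnot x1 \land \lnot x3)   (De Morgan)
= (\lnot x3 \lor \lnot x2 \lor x1 \lor x1 \lor x3) \land (x3 \land x2 \lor \lnot x1 \land \lnot x1 \land \lnot x3)   (double negation)
= (\lnot x3 \lor \lnot x2 \lor x1 \lor x1 \lor x3) \land (x3 \lor \lnot x1) \land (x3 \lor \lnot x1) \land (x3 \lor \lnot x3) \land (x2 \lor \lnot x1) \land (x2 \lor \lnot x1) \land (x2 \lor \lnot x3)   (distribute \lor over \land)
= (x3 \lor \lnot x1) \land (x2 \lor \lnot x1) \land (x2 \lor \lnot x3)   (simplify)

(x3 \lor \lnot x1) \land (x2 \lor \lnot x1) \land (x2 \lor \lnot x3)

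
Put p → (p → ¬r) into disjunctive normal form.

p → (p → ¬r)
⇔ ¬p ∨ (p → ¬r)
⇔ ¬p ∨ ¬p ∨ ¬r
⇔ ¬p ∨ ¬r

¬p ∨ ¬r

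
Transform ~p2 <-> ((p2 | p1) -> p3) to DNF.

~p2 <-> ((p2 | p1) -> p3)
≡ (~p2 -> ((p2 | p1) -> p3)) & (((p2 | p1) -> p3) -> ~p2)
≡ (~~p2 | ((p2 | p1) -> p3)) & (((p2 | p1) -> p3) -> ~p2)
≡ (~~p2 | ~(p2 | p1) | p3) & (((p2 | p1) -> p3) -> ~p2)
≡ (~~p2 | ~(p2 | p1) | p3) & (~((p2 | p1) -> p3) | ~p2)
≡ (~~p2 | ~(p2 | p1) | p3) & (~(~(p2 | p1) | p3) | ~p2)
≡ (p2 | ~(p2 | p1) | p3) & (~(~(p2 | p1) | p3) | ~p2)
≡ (p2 | (~p2 & ~p1) | p3) & (~(~(p2 | p1) | p3) | ~p2)
≡ (p2 | (~p2 & ~p1) | p3) & ((~~(p2 | p1) & ~p3) | ~p2)
≡ (p2 | (~p2 & ~p1) | p3) & (((p2 | p1) & ~p3) | ~p2)
≡ (p2 & p2 & ~p3) | (p2 & p1 & ~p3) | (p2 & ~p2) | (~p2 & ~p1 & p2 & ~p3) | (~p2 & ~p1 & p1 & ~p3) | (~p2 & ~p1 & ~p2) | (p3 & p2 & ~p3) | (p3 & p1 & ~p3) | (p3 & ~p2)
≡ (p2 & ~p3) | (~p2 & ~p1) | (p3 & ~p2)

(p2 & ~p3) | (~p2 & ~p1) | (p3 & ~p2)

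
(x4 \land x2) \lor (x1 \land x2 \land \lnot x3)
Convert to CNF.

(x4 \lor x1) \land (x4 \lor \lnot x3) \land x2

(x4 \land x2) \lor (x1 \land x2 \land \lnot x3)
≡ (x4 \lor x1) \land (x4 \lor x2) \land (x4 \lor \lnot x3) \land (x2 \lor x1) \land (x2 \lor x2) \land (x2 \lor \lnot x3)
≡ (x4 \lor x1) \land (x4 \lor \lnot x3) \land x2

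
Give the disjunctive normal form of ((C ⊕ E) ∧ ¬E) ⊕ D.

(C ∧ ¬E ∧ ¬D) ∨ (¬C ∧ ¬E ∧ D) ∨ (E ∧ D)

((C ⊕ E) ∧ ¬E) ⊕ D
⇔ ((C ⊕ E) ∧ ¬E ∧ ¬D) ∨ (¬((C ⊕ E) ∧ ¬E) ∧ D)
⇔ (((C ∧ ¬E) ∨ (¬C ∧ E)) ∧ ¬E ∧ ¬D) ∨ (¬((C ⊕ E) ∧ ¬E) ∧ D)
⇔ (((C ∧ ¬E) ∨ (¬C ∧ E)) ∧ ¬E ∧ ¬D) ∨ (¬(((C ∧ ¬E) ∨ (¬C ∧ E)) ∧ ¬E) ∧ D)
⇔ (((C ∧ ¬E) ∨ (¬C ∧ E)) ∧ ¬E ∧ ¬D) ∨ ((¬((C ∧ ¬E) ∨ (¬C ∧ E)) ∨ ¬¬E) ∧ D)
⇔ (((C ∧ ¬E) ∨ (¬C ∧ E)) ∧ ¬E ∧ ¬D) ∨ (((¬(C ∧ ¬E) ∧ ¬(¬C ∧ E)) ∨ ¬¬E) ∧ D)
⇔ (((C ∧ ¬E) ∨ (¬C ∧ E)) ∧ ¬E ∧ ¬D) ∨ ((((¬C ∨ ¬¬E) ∧ ¬(¬C ∧ E)) ∨ ¬¬E) ∧ D)
⇔ (((C ∧ ¬E) ∨ (¬C ∧ E)) ∧ ¬E ∧ ¬D) ∨ ((((¬C ∨ E) ∧ ¬(¬C ∧ E)) ∨ ¬¬E) ∧ D)
⇔ (((C ∧ ¬E) ∨ (¬C ∧ E)) ∧ ¬E ∧ ¬D) ∨ ((((¬C ∨ E) ∧ (¬¬C ∨ ¬E)) ∨ ¬¬E) ∧ D)
⇔ (((C ∧ ¬E) ∨ (¬C ∧ E)) ∧ ¬E ∧ ¬D) ∨ ((((¬C ∨ E) ∧ (C ∨ ¬E)) ∨ ¬¬E) ∧ D)
⇔ (((C ∧ ¬E) ∨ (¬C ∧ E)) ∧ ¬E ∧ ¬D) ∨ ((((¬C ∨ E) ∧ (C ∨ ¬E)) ∨ E) ∧ D)
⇔ (C ∧ ¬E ∧ ¬E ∧ ¬D) ∨ (¬C ∧ E ∧ ¬E ∧ ¬D) ∨ (¬C ∧ C ∧ D) ∨ (¬C ∧ ¬E ∧ D) ∨ (E ∧ C ∧ D) ∨ (E ∧ ¬E ∧ D) ∨ (E ∧ D)
⇔ (C ∧ ¬E ∧ ¬D) ∨ (¬C ∧ ¬E ∧ D) ∨ (E ∧ D)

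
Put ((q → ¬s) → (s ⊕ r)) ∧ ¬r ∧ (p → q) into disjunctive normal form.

((q → ¬s) → (s ⊕ r)) ∧ ¬r ∧ (p → q)
≡ (¬(q → ¬s) ∨ (s ⊕ r)) ∧ ¬r ∧ (p → q)   (eliminate →)
≡ (¬(¬q ∨ ¬s) ∨ (s ⊕ r)) ∧ ¬r ∧ (p → q)   (eliminate →)
≡ (¬(¬q ∨ ¬s) ∨ (s ∧ ¬r) ∨ (¬s ∧ r)) ∧ ¬r ∧ (p → q)   (expand ⊕)
≡ (¬(¬q ∨ ¬s) ∨ (s ∧ ¬r) ∨ (¬s ∧ r)) ∧ ¬r ∧ (¬p ∨ q)   (eliminate →)
≡ ((¬¬q ∧ ¬¬s) ∨ (s ∧ ¬r) ∨ (¬s ∧ r)) ∧ ¬r ∧ (¬p ∨ q)   (De Morgan)
≡ ((q ∧ ¬¬s) ∨ (s ∧ ¬r) ∨ (¬s ∧ r)) ∧ ¬r ∧ (¬p ∨ q)   (double negation)
≡ ((q ∧ s) ∨ (s ∧ ¬r) ∨ (¬s ∧ r)) ∧ ¬r ∧ (¬p ∨ q)   (double negation)
≡ (q ∧ s ∧ ¬r ∧ ¬p) ∨ (q ∧ s ∧ ¬r ∧ q) ∨ (s ∧ ¬r ∧ ¬r ∧ ¬p) ∨ (s ∧ ¬r ∧ ¬r ∧ q) ∨ (¬s ∧ r ∧ ¬r ∧ ¬p) ∨ (¬s ∧ r ∧ ¬r ∧ q)   (distribute ∧ over ∨)
≡ (q ∧ s ∧ ¬r) ∨ (s ∧ ¬r ∧ ¬p)   (simplify)

(q ∧ s ∧ ¬r) ∨ (s ∧ ¬r ∧ ¬p)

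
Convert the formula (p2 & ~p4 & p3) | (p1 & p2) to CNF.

(p2 & ~p4 & p3) | (p1 & p2)
⇔ (p2 | p1) & (p2 | p2) & (~p4 | p1) & (~p4 | p2) & (p3 | p1) & (p3 | p2)   (distribute | over &)
⇔ p2 & (~p4 | p1) & (p3 | p1)   (simplify)

p2 & (~p4 | p1) & (p3 | p1)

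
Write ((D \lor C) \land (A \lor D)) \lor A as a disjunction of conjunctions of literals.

D \lor A

((D \lor C) \land (A \lor D)) \lor A
≡ (D \land A) \lor (D \land D) \lor (C \land A) \lor (C \land D) \lor A   — distribute \land over \lor
≡ D \lor A   — simplify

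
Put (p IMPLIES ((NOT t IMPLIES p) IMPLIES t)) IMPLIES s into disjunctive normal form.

(p AND NOT t) OR s

(p IMPLIES ((NOT t IMPLIES p) IMPLIES t)) IMPLIES s
= NOT (p IMPLIES ((NOT t IMPLIES p) IMPLIES t)) OR s   (eliminate IMPLIES)
= NOT (NOT p OR ((NOT t IMPLIES p) IMPLIES t)) OR s   (eliminate IMPLIES)
= NOT (NOT p OR NOT (NOT t IMPLIES p) OR t) OR s   (eliminate IMPLIES)
= NOT (NOT p OR NOT (NOT NOT t OR p) OR t) OR s   (eliminate IMPLIES)
= (NOT NOT p AND NOT NOT (NOT NOT t OR p) AND NOT t) OR s   (De Morgan)
= (p AND NOT NOT (NOT NOT t OR p) AND NOT t) OR s   (double negation)
= (p AND (NOT NOT t OR p) AND NOT t) OR s   (double negation)
= (p AND (t OR p) AND NOT t) OR s   (double negation)
= (p AND t AND NOT t) OR (p AND p AND NOT t) OR s   (distribute AND over OR)
= (p AND NOT t) OR s   (simplify)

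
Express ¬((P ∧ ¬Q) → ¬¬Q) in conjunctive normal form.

¬((P ∧ ¬Q) → ¬¬Q)
≡ ¬(¬(P ∧ ¬Q) ∨ ¬¬Q)   [eliminate →]
≡ ¬¬(P ∧ ¬Q) ∧ ¬¬¬Q   [De Morgan]
≡ P ∧ ¬Q ∧ ¬¬¬Q   [double negation]
≡ P ∧ ¬Q ∧ ¬Q   [double negation]
≡ P ∧ ¬Q   [simplify]

P ∧ ¬Q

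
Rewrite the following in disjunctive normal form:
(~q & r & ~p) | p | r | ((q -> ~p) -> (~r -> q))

p | r | q

(~q & r & ~p) | p | r | ((q -> ~p) -> (~r -> q))
⇔ (~q & r & ~p) | p | r | ~(q -> ~p) | (~r -> q)
⇔ (~q & r & ~p) | p | r | ~(~q | ~p) | (~r -> q)
⇔ (~q & r & ~p) | p | r | ~(~q | ~p) | ~~r | q
⇔ (~q & r & ~p) | p | r | (~~q & ~~p) | ~~r | q
⇔ (~q & r & ~p) | p | r | (q & ~~p) | ~~r | q
⇔ (~q & r & ~p) | p | r | (q & p) | ~~r | q
⇔ (~q & r & ~p) | p | r | (q & p) | r | q
⇔ p | r | q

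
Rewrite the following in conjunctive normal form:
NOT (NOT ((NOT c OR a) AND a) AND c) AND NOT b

NOT (NOT ((NOT c OR a) AND a) AND c) AND NOT b
= (NOT NOT ((NOT c OR a) AND a) OR NOT c) AND NOT b   [De Morgan]
= (((NOT c OR a) AND a) OR NOT c) AND NOT b   [double negation]
= (NOT c OR a OR NOT c) AND (a OR NOT c) AND NOT b   [distribute OR over AND]
= (NOT c OR a) AND NOT b   [simplify]

(NOT c OR a) AND NOT b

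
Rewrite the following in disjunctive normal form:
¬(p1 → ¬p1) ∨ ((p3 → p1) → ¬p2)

p1 ∨ (p3 ∧ ¬p1) ∨ ¬p2

¬(p1 → ¬p1) ∨ ((p3 → p1) → ¬p2)
⇔ ¬(¬p1 ∨ ¬p1) ∨ ((p3 → p1) → ¬p2)   — eliminate →
⇔ ¬(¬p1 ∨ ¬p1) ∨ ¬(p3 → p1) ∨ ¬p2   — eliminate →
⇔ ¬(¬p1 ∨ ¬p1) ∨ ¬(¬p3 ∨ p1) ∨ ¬p2   — eliminate →
⇔ (¬¬p1 ∧ ¬¬p1) ∨ ¬(¬p3 ∨ p1) ∨ ¬p2   — De Morgan
⇔ (p1 ∧ ¬¬p1) ∨ ¬(¬p3 ∨ p1) ∨ ¬p2   — double negation
⇔ (p1 ∧ p1) ∨ ¬(¬p3 ∨ p1) ∨ ¬p2   — double negation
⇔ (p1 ∧ p1) ∨ (¬¬p3 ∧ ¬p1) ∨ ¬p2   — De Morgan
⇔ (p1 ∧ p1) ∨ (p3 ∧ ¬p1) ∨ ¬p2   — double negation
⇔ p1 ∨ (p3 ∧ ¬p1) ∨ ¬p2   — simplify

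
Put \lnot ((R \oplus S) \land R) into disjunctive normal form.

(S \land R) \lor \lnot R

\lnot ((R \oplus S) \land R)
≡ \lnot (((R \land \lnot S) \lor (\lnot R \land S)) \land R)   — expand \oplus
≡ \lnot ((R \land \lnot S) \lor (\lnot R \land S)) \lor \lnot R   — De Morgan
≡ (\lnot (R \land \lnot S) \land \lnot (\lnot R \land S)) \lor \lnot R   — De Morgan
≡ ((\lnot R \lor \lnot \lnot S) \land \lnot (\lnot R \land S)) \lor \lnot R   — De Morgan
≡ ((\lnot R \lor S) \land \lnot (\lnot R \land S)) \lor \lnot R   — double negation
≡ ((\lnot R \lor S) \land (\lnot \lnot R \lor \lnot S)) \lor \lnot R   — De Morgan
≡ ((\lnot R \lor S) \land (R \lor \lnot S)) \lor \lnot R   — double negation
≡ (\lnot R \land R) \lor (\lnot R \land \lnot S) \lor (S \land R) \lor (S \land \lnot S) \lor \lnot R   — distribute \land over \lor
≡ (S \land R) \lor \lnot R   — simplify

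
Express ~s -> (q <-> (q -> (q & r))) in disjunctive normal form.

s | (q & r)

~s -> (q <-> (q -> (q & r)))
= ~~s | (q <-> (q -> (q & r)))   (eliminate ->)
= ~~s | ((q -> (q -> (q & r))) & ((q -> (q & r)) -> q))   (eliminate <->)
= ~~s | ((~q | (q -> (q & r))) & ((q -> (q & r)) -> q))   (eliminate ->)
= ~~s | ((~q | ~q | (q & r)) & ((q -> (q & r)) -> q))   (eliminate ->)
= ~~s | ((~q | ~q | (q & r)) & (~(q -> (q & r)) | q))   (eliminate ->)
= ~~s | ((~q | ~q | (q & r)) & (~(~q | (q & r)) | q))   (eliminate ->)
= s | ((~q | ~q | (q & r)) & (~(~q | (q & r)) | q))   (double negation)
= s | ((~q | ~q | (q & r)) & ((~~q & ~(q & r)) | q))   (De Morgan)
= s | ((~q | ~q | (q & r)) & ((q & ~(q & r)) | q))   (double negation)
= s | ((~q | ~q | (q & r)) & ((q & (~q | ~r)) | q))   (De Morgan)
= s | (~q & q & ~q) | (~q & q & ~r) | (~q & q) | (~q & q & ~q) | (~q & q & ~r) | (~q & q) | (q & r & q & ~q) | (q & r & q & ~r) | (q & r & q)   (distribute & over |)
= s | (q & r)   (simplify)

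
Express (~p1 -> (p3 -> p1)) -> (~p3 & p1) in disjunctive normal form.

(~p1 & p3) | (~p3 & p1)

(~p1 -> (p3 -> p1)) -> (~p3 & p1)
⇔ ~(~p1 -> (p3 -> p1)) | (~p3 & p1)   [eliminate ->]
⇔ ~(~~p1 | (p3 -> p1)) | (~p3 & p1)   [eliminate ->]
⇔ ~(~~p1 | ~p3 | p1) | (~p3 & p1)   [eliminate ->]
⇔ (~~~p1 & ~~p3 & ~p1) | (~p3 & p1)   [De Morgan]
⇔ (~p1 & ~~p3 & ~p1) | (~p3 & p1)   [double negation]
⇔ (~p1 & p3 & ~p1) | (~p3 & p1)   [double negation]
⇔ (~p1 & p3) | (~p3 & p1)   [simplify]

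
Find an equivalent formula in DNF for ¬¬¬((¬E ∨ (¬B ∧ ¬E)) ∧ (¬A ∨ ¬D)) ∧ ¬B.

(E ∧ ¬B) ∨ (A ∧ D ∧ ¬B)

¬¬¬((¬E ∨ (¬B ∧ ¬E)) ∧ (¬A ∨ ¬D)) ∧ ¬B
≡ ¬((¬E ∨ (¬B ∧ ¬E)) ∧ (¬A ∨ ¬D)) ∧ ¬B   (double negation)
≡ (¬(¬E ∨ (¬B ∧ ¬E)) ∨ ¬(¬A ∨ ¬D)) ∧ ¬B   (De Morgan)
≡ ((¬¬E ∧ ¬(¬B ∧ ¬E)) ∨ ¬(¬A ∨ ¬D)) ∧ ¬B   (De Morgan)
≡ ((E ∧ ¬(¬B ∧ ¬E)) ∨ ¬(¬A ∨ ¬D)) ∧ ¬B   (double negation)
≡ ((E ∧ (¬¬B ∨ ¬¬E)) ∨ ¬(¬A ∨ ¬D)) ∧ ¬B   (De Morgan)
≡ ((E ∧ (B ∨ ¬¬E)) ∨ ¬(¬A ∨ ¬D)) ∧ ¬B   (double negation)
≡ ((E ∧ (B ∨ E)) ∨ ¬(¬A ∨ ¬D)) ∧ ¬B   (double negation)
≡ ((E ∧ (B ∨ E)) ∨ (¬¬A ∧ ¬¬D)) ∧ ¬B   (De Morgan)
≡ ((E ∧ (B ∨ E)) ∨ (A ∧ ¬¬D)) ∧ ¬B   (double negation)
≡ ((E ∧ (B ∨ E)) ∨ (A ∧ D)) ∧ ¬B   (double negation)
≡ (E ∧ B ∧ ¬B) ∨ (E ∧ E ∧ ¬B) ∨ (A ∧ D ∧ ¬B)   (distribute ∧ over ∨)
≡ (E ∧ ¬B) ∨ (A ∧ D ∧ ¬B)   (simplify)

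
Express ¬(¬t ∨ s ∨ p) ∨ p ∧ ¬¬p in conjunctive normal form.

(t ∨ p) ∧ (¬s ∨ p)

¬(¬t ∨ s ∨ p) ∨ p ∧ ¬¬p
= ¬¬t ∧ ¬s ∧ ¬p ∨ p ∧ ¬¬p   (De Morgan)
= t ∧ ¬s ∧ ¬p ∨ p ∧ ¬¬p   (double negation)
= t ∧ ¬s ∧ ¬p ∨ p ∧ p   (double negation)
= (t ∨ p) ∧ (t ∨ p) ∧ (¬s ∨ p) ∧ (¬s ∨ p) ∧ (¬p ∨ p) ∧ (¬p ∨ p)   (distribute ∨ over ∧)
= (t ∨ p) ∧ (¬s ∨ p)   (simplify)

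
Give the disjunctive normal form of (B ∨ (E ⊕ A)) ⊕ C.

(B ∧ ¬C) ∨ (E ∧ ¬A ∧ ¬C) ∨ (¬E ∧ A ∧ ¬C) ∨ (¬B ∧ ¬E ∧ ¬A ∧ C) ∨ (¬B ∧ A ∧ E ∧ C)

(B ∨ (E ⊕ A)) ⊕ C
≡ ((B ∨ (E ⊕ A)) ∧ ¬C) ∨ (¬(B ∨ (E ⊕ A)) ∧ C)   (expand ⊕)
≡ ((B ∨ (E ∧ ¬A) ∨ (¬E ∧ A)) ∧ ¬C) ∨ (¬(B ∨ (E ⊕ A)) ∧ C)   (expand ⊕)
≡ ((B ∨ (E ∧ ¬A) ∨ (¬E ∧ A)) ∧ ¬C) ∨ (¬(B ∨ (E ∧ ¬A) ∨ (¬E ∧ A)) ∧ C)   (expand ⊕)
≡ ((B ∨ (E ∧ ¬A) ∨ (¬E ∧ A)) ∧ ¬C) ∨ (¬B ∧ ¬(E ∧ ¬A) ∧ ¬(¬E ∧ A) ∧ C)   (De Morgan)
≡ ((B ∨ (E ∧ ¬A) ∨ (¬E ∧ A)) ∧ ¬C) ∨ (¬B ∧ (¬E ∨ ¬¬A) ∧ ¬(¬E ∧ A) ∧ C)   (De Morgan)
≡ ((B ∨ (E ∧ ¬A) ∨ (¬E ∧ A)) ∧ ¬C) ∨ (¬B ∧ (¬E ∨ A) ∧ ¬(¬E ∧ A) ∧ C)   (double negation)
≡ ((B ∨ (E ∧ ¬A) ∨ (¬E ∧ A)) ∧ ¬C) ∨ (¬B ∧ (¬E ∨ A) ∧ (¬¬E ∨ ¬A) ∧ C)   (De Morgan)
≡ ((B ∨ (E ∧ ¬A) ∨ (¬E ∧ A)) ∧ ¬C) ∨ (¬B ∧ (¬E ∨ A) ∧ (E ∨ ¬A) ∧ C)   (double negation)
≡ (B ∧ ¬C) ∨ (E ∧ ¬A ∧ ¬C) ∨ (¬E ∧ A ∧ ¬C) ∨ (¬B ∧ ¬E ∧ E ∧ C) ∨ (¬B ∧ ¬E ∧ ¬A ∧ C) ∨ (¬B ∧ A ∧ E ∧ C) ∨ (¬B ∧ A ∧ ¬A ∧ C)   (distribute ∧ over ∨)
≡ (B ∧ ¬C) ∨ (E ∧ ¬A ∧ ¬C) ∨ (¬E ∧ A ∧ ¬C) ∨ (¬B ∧ ¬E ∧ ¬A ∧ C) ∨ (¬B ∧ A ∧ E ∧ C)   (simplify)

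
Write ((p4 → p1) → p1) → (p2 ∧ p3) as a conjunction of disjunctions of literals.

(¬p4 ∨ p1 ∨ p2) ∧ (¬p4 ∨ p1 ∨ p3) ∧ (¬p1 ∨ p2) ∧ (¬p1 ∨ p3)

((p4 → p1) → p1) → (p2 ∧ p3)
≡ ¬((p4 → p1) → p1) ∨ (p2 ∧ p3)   [eliminate →]
≡ ¬(¬(p4 → p1) ∨ p1) ∨ (p2 ∧ p3)   [eliminate →]
≡ ¬(¬(¬p4 ∨ p1) ∨ p1) ∨ (p2 ∧ p3)   [eliminate →]
≡ (¬¬(¬p4 ∨ p1) ∧ ¬p1) ∨ (p2 ∧ p3)   [De Morgan]
≡ ((¬p4 ∨ p1) ∧ ¬p1) ∨ (p2 ∧ p3)   [double negation]
≡ (¬p4 ∨ p1 ∨ p2) ∧ (¬p4 ∨ p1 ∨ p3) ∧ (¬p1 ∨ p2) ∧ (¬p1 ∨ p3)   [distribute ∨ over ∧]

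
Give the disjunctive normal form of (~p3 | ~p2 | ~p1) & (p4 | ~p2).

(~p3 | ~p2 | ~p1) & (p4 | ~p2)
≡ (~p3 & p4) | (~p3 & ~p2) | (~p2 & p4) | (~p2 & ~p2) | (~p1 & p4) | (~p1 & ~p2)   [distribute & over |]
≡ (~p3 & p4) | ~p2 | (~p1 & p4)   [simplify]

(~p3 & p4) | ~p2 | (~p1 & p4)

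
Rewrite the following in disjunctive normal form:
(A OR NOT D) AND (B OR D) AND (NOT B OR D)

A AND D

(A OR NOT D) AND (B OR D) AND (NOT B OR D)
= (A AND B AND NOT B) OR (A AND B AND D) OR (A AND D AND NOT B) OR (A AND D AND D) OR (NOT D AND B AND NOT B) OR (NOT D AND B AND D) OR (NOT D AND D AND NOT B) OR (NOT D AND D AND D)   (distribute AND over OR)
= A AND D   (simplify)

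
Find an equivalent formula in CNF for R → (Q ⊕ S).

R → (Q ⊕ S)
= ¬R ∨ (Q ⊕ S)   (eliminate →)
= ¬R ∨ ((Q ∨ S) ∧ ¬(Q ∧ S))   (expand ⊕)
= ¬R ∨ ((Q ∨ S) ∧ (¬Q ∨ ¬S))   (De Morgan)
= (¬R ∨ Q ∨ S) ∧ (¬R ∨ ¬Q ∨ ¬S)   (distribute ∨ over ∧)

(¬R ∨ Q ∨ S) ∧ (¬R ∨ ¬Q ∨ ¬S)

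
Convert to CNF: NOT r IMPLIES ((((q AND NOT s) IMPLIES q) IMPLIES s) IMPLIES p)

r OR NOT s OR p

NOT r IMPLIES ((((q AND NOT s) IMPLIES q) IMPLIES s) IMPLIES p)
≡ NOT NOT r OR ((((q AND NOT s) IMPLIES q) IMPLIES s) IMPLIES p)   [eliminate IMPLIES]
≡ NOT NOT r OR NOT (((q AND NOT s) IMPLIES q) IMPLIES s) OR p   [eliminate IMPLIES]
≡ NOT NOT r OR NOT (NOT ((q AND NOT s) IMPLIES q) OR s) OR p   [eliminate IMPLIES]
≡ NOT NOT r OR NOT (NOT (NOT (q AND NOT s) OR q) OR s) OR p   [eliminate IMPLIES]
≡ r OR NOT (NOT (NOT (q AND NOT s) OR q) OR s) OR p   [double negation]
≡ r OR (NOT NOT (NOT (q AND NOT s) OR q) AND NOT s) OR p   [De Morgan]
≡ r OR ((NOT (q AND NOT s) OR q) AND NOT s) OR p   [double negation]
≡ r OR ((NOT q OR NOT NOT s OR q) AND NOT s) OR p   [De Morgan]
≡ r OR ((NOT q OR s OR q) AND NOT s) OR p   [double negation]
≡ (r OR NOT q OR s OR q OR p) AND (r OR NOT s OR p)   [distribute OR over AND]
≡ r OR NOT s OR p   [simplify]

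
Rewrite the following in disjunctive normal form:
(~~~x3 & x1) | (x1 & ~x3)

~x3 & x1

(~~~x3 & x1) | (x1 & ~x3)
≡ (~x3 & x1) | (x1 & ~x3)   [double negation]
≡ ~x3 & x1   [simplify]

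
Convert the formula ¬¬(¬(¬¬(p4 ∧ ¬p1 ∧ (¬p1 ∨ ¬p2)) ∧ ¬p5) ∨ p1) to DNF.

¬p4 ∨ p1 ∨ p5

¬¬(¬(¬¬(p4 ∧ ¬p1 ∧ (¬p1 ∨ ¬p2)) ∧ ¬p5) ∨ p1)
= ¬(¬¬(p4 ∧ ¬p1 ∧ (¬p1 ∨ ¬p2)) ∧ ¬p5) ∨ p1   [double negation]
= ¬¬¬(p4 ∧ ¬p1 ∧ (¬p1 ∨ ¬p2)) ∨ ¬¬p5 ∨ p1   [De Morgan]
= ¬(p4 ∧ ¬p1 ∧ (¬p1 ∨ ¬p2)) ∨ ¬¬p5 ∨ p1   [double negation]
= ¬p4 ∨ ¬¬p1 ∨ ¬(¬p1 ∨ ¬p2) ∨ ¬¬p5 ∨ p1   [De Morgan]
= ¬p4 ∨ p1 ∨ ¬(¬p1 ∨ ¬p2) ∨ ¬¬p5 ∨ p1   [double negation]
= ¬p4 ∨ p1 ∨ (¬¬p1 ∧ ¬¬p2) ∨ ¬¬p5 ∨ p1   [De Morgan]
= ¬p4 ∨ p1 ∨ (p1 ∧ ¬¬p2) ∨ ¬¬p5 ∨ p1   [double negation]
= ¬p4 ∨ p1 ∨ (p1 ∧ p2) ∨ ¬¬p5 ∨ p1   [double negation]
= ¬p4 ∨ p1 ∨ (p1 ∧ p2) ∨ p5 ∨ p1   [double negation]
= ¬p4 ∨ p1 ∨ p5   [simplify]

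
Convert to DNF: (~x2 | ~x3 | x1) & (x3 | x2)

(~x2 | ~x3 | x1) & (x3 | x2)
≡ (~x2 & x3) | (~x2 & x2) | (~x3 & x3) | (~x3 & x2) | (x1 & x3) | (x1 & x2)   [distribute & over |]
≡ (~x2 & x3) | (~x3 & x2) | (x1 & x3) | (x1 & x2)   [simplify]

(~x2 & x3) | (~x3 & x2) | (x1 & x3) | (x1 & x2)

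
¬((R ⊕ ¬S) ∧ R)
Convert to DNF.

(¬S ∧ R) ∨ ¬R

¬((R ⊕ ¬S) ∧ R)
≡ ¬(((R ∧ ¬¬S) ∨ (¬R ∧ ¬S)) ∧ R)   [expand ⊕]
≡ ¬((R ∧ ¬¬S) ∨ (¬R ∧ ¬S)) ∨ ¬R   [De Morgan]
≡ (¬(R ∧ ¬¬S) ∧ ¬(¬R ∧ ¬S)) ∨ ¬R   [De Morgan]
≡ ((¬R ∨ ¬¬¬S) ∧ ¬(¬R ∧ ¬S)) ∨ ¬R   [De Morgan]
≡ ((¬R ∨ ¬S) ∧ ¬(¬R ∧ ¬S)) ∨ ¬R   [double negation]
≡ ((¬R ∨ ¬S) ∧ (¬¬R ∨ ¬¬S)) ∨ ¬R   [De Morgan]
≡ ((¬R ∨ ¬S) ∧ (R ∨ ¬¬S)) ∨ ¬R   [double negation]
≡ ((¬R ∨ ¬S) ∧ (R ∨ S)) ∨ ¬R   [double negation]
≡ (¬R ∧ R) ∨ (¬R ∧ S) ∨ (¬S ∧ R) ∨ (¬S ∧ S) ∨ ¬R   [distribute ∧ over ∨]
≡ (¬S ∧ R) ∨ ¬R   [simplify]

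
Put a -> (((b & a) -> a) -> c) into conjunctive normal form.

~a | c

a -> (((b & a) -> a) -> c)
≡ ~a | (((b & a) -> a) -> c)   [eliminate ->]
≡ ~a | ~((b & a) -> a) | c   [eliminate ->]
≡ ~a | ~(~(b & a) | a) | c   [eliminate ->]
≡ ~a | (~~(b & a) & ~a) | c   [De Morgan]
≡ ~a | (b & a & ~a) | c   [double negation]
≡ (~a | b | c) & (~a | a | c) & (~a | ~a | c)   [distribute | over &]
≡ ~a | c   [simplify]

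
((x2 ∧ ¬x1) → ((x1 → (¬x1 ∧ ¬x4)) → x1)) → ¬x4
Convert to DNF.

(x2 ∧ ¬x1) ∨ ¬x4

((x2 ∧ ¬x1) → ((x1 → (¬x1 ∧ ¬x4)) → x1)) → ¬x4
≡ ¬((x2 ∧ ¬x1) → ((x1 → (¬x1 ∧ ¬x4)) → x1)) ∨ ¬x4   [eliminate →]
≡ ¬(¬(x2 ∧ ¬x1) ∨ ((x1 → (¬x1 ∧ ¬x4)) → x1)) ∨ ¬x4   [eliminate →]
≡ ¬(¬(x2 ∧ ¬x1) ∨ ¬(x1 → (¬x1 ∧ ¬x4)) ∨ x1) ∨ ¬x4   [eliminate →]
≡ ¬(¬(x2 ∧ ¬x1) ∨ ¬(¬x1 ∨ (¬x1 ∧ ¬x4)) ∨ x1) ∨ ¬x4   [eliminate →]
≡ (¬¬(x2 ∧ ¬x1) ∧ ¬¬(¬x1 ∨ (¬x1 ∧ ¬x4)) ∧ ¬x1) ∨ ¬x4   [De Morgan]
≡ (x2 ∧ ¬x1 ∧ ¬¬(¬x1 ∨ (¬x1 ∧ ¬x4)) ∧ ¬x1) ∨ ¬x4   [double negation]
≡ (x2 ∧ ¬x1 ∧ (¬x1 ∨ (¬x1 ∧ ¬x4)) ∧ ¬x1) ∨ ¬x4   [double negation]
≡ (x2 ∧ ¬x1 ∧ ¬x1 ∧ ¬x1) ∨ (x2 ∧ ¬x1 ∧ ¬x1 ∧ ¬x4 ∧ ¬x1) ∨ ¬x4   [distribute ∧ over ∨]
≡ (x2 ∧ ¬x1) ∨ ¬x4   [simplify]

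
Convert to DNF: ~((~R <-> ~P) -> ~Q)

~((~R <-> ~P) -> ~Q)
= ~(~(~R <-> ~P) | ~Q)
= ~(~((~R -> ~P) & (~P -> ~R)) | ~Q)
= ~(~((~~R | ~P) & (~P -> ~R)) | ~Q)
= ~(~((~~R | ~P) & (~~P | ~R)) | ~Q)
= ~~((~~R | ~P) & (~~P | ~R)) & ~~Q
= (~~R | ~P) & (~~P | ~R) & ~~Q
= (R | ~P) & (~~P | ~R) & ~~Q
= (R | ~P) & (P | ~R) & ~~Q
= (R | ~P) & (P | ~R) & Q
= (R & P & Q) | (R & ~R & Q) | (~P & P & Q) | (~P & ~R & Q)
= (R & P & Q) | (~P & ~R & Q)

(R & P & Q) | (~P & ~R & Q)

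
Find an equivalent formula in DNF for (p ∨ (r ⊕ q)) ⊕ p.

(p ∨ (r ⊕ q)) ⊕ p
≡ ((p ∨ (r ⊕ q)) ∧ ¬p) ∨ (¬(p ∨ (r ⊕ q)) ∧ p)   [expand ⊕]
≡ ((p ∨ (r ∧ ¬q) ∨ (¬r ∧ q)) ∧ ¬p) ∨ (¬(p ∨ (r ⊕ q)) ∧ p)   [expand ⊕]
≡ ((p ∨ (r ∧ ¬q) ∨ (¬r ∧ q)) ∧ ¬p) ∨ (¬(p ∨ (r ∧ ¬q) ∨ (¬r ∧ q)) ∧ p)   [expand ⊕]
≡ ((p ∨ (r ∧ ¬q) ∨ (¬r ∧ q)) ∧ ¬p) ∨ (¬p ∧ ¬(r ∧ ¬q) ∧ ¬(¬r ∧ q) ∧ p)   [De Morgan]
≡ ((p ∨ (r ∧ ¬q) ∨ (¬r ∧ q)) ∧ ¬p) ∨ (¬p ∧ (¬r ∨ ¬¬q) ∧ ¬(¬r ∧ q) ∧ p)   [De Morgan]
≡ ((p ∨ (r ∧ ¬q) ∨ (¬r ∧ q)) ∧ ¬p) ∨ (¬p ∧ (¬r ∨ q) ∧ ¬(¬r ∧ q) ∧ p)   [double negation]
≡ ((p ∨ (r ∧ ¬q) ∨ (¬r ∧ q)) ∧ ¬p) ∨ (¬p ∧ (¬r ∨ q) ∧ (¬¬r ∨ ¬q) ∧ p)   [De Morgan]
≡ ((p ∨ (r ∧ ¬q) ∨ (¬r ∧ q)) ∧ ¬p) ∨ (¬p ∧ (¬r ∨ q) ∧ (r ∨ ¬q) ∧ p)   [double negation]
≡ (p ∧ ¬p) ∨ (r ∧ ¬q ∧ ¬p) ∨ (¬r ∧ q ∧ ¬p) ∨ (¬p ∧ ¬r ∧ r ∧ p) ∨ (¬p ∧ ¬r ∧ ¬q ∧ p) ∨ (¬p ∧ q ∧ r ∧ p) ∨ (¬p ∧ q ∧ ¬q ∧ p)   [distribute ∧ over ∨]
≡ (r ∧ ¬q ∧ ¬p) ∨ (¬r ∧ q ∧ ¬p)   [simplify]

(r ∧ ¬q ∧ ¬p) ∨ (¬r ∧ q ∧ ¬p)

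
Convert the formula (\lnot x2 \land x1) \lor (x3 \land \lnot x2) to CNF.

(\lnot x2 \land x1) \lor (x3 \land \lnot x2)
⇔ (\lnot x2 \lor x3) \land (\lnot x2 \lor \lnot x2) \land (x1 \lor x3) \land (x1 \lor \lnot x2)   [distribute \lor over \land]
⇔ \lnot x2 \land (x1 \lor x3)   [simplify]

\lnot x2 \land (x1 \lor x3)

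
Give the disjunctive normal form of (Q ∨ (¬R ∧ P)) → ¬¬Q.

(¬Q ∧ R) ∨ (¬Q ∧ ¬P) ∨ Q

(Q ∨ (¬R ∧ P)) → ¬¬Q
≡ ¬(Q ∨ (¬R ∧ P)) ∨ ¬¬Q   [eliminate →]
≡ (¬Q ∧ ¬(¬R ∧ P)) ∨ ¬¬Q   [De Morgan]
≡ (¬Q ∧ (¬¬R ∨ ¬P)) ∨ ¬¬Q   [De Morgan]
≡ (¬Q ∧ (R ∨ ¬P)) ∨ ¬¬Q   [double negation]
≡ (¬Q ∧ (R ∨ ¬P)) ∨ Q   [double negation]
≡ (¬Q ∧ R) ∨ (¬Q ∧ ¬P) ∨ Q   [distribute ∧ over ∨]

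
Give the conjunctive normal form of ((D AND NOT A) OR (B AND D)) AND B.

((D AND NOT A) OR (B AND D)) AND B
= (D OR B) AND (D OR D) AND (NOT A OR B) AND (NOT A OR D) AND B   [distribute OR over AND]
= D AND B   [simplify]

D AND B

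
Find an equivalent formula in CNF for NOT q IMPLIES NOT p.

NOT q IMPLIES NOT p
⇔ NOT NOT q OR NOT p   [eliminate IMPLIES]
⇔ q OR NOT p   [double negation]

q OR NOT p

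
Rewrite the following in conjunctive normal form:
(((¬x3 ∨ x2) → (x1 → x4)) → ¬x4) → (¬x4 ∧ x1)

(((¬x3 ∨ x2) → (x1 → x4)) → ¬x4) → (¬x4 ∧ x1)
⇔ ¬(((¬x3 ∨ x2) → (x1 → x4)) → ¬x4) ∨ (¬x4 ∧ x1)   (eliminate →)
⇔ ¬(¬((¬x3 ∨ x2) → (x1 → x4)) ∨ ¬x4) ∨ (¬x4 ∧ x1)   (eliminate →)
⇔ ¬(¬(¬(¬x3 ∨ x2) ∨ (x1 → x4)) ∨ ¬x4) ∨ (¬x4 ∧ x1)   (eliminate →)
⇔ ¬(¬(¬(¬x3 ∨ x2) ∨ ¬x1 ∨ x4) ∨ ¬x4) ∨ (¬x4 ∧ x1)   (eliminate →)
⇔ (¬¬(¬(¬x3 ∨ x2) ∨ ¬x1 ∨ x4) ∧ ¬¬x4) ∨ (¬x4 ∧ x1)   (De Morgan)
⇔ ((¬(¬x3 ∨ x2) ∨ ¬x1 ∨ x4) ∧ ¬¬x4) ∨ (¬x4 ∧ x1)   (double negation)
⇔ (((¬¬x3 ∧ ¬x2) ∨ ¬x1 ∨ x4) ∧ ¬¬x4) ∨ (¬x4 ∧ x1)   (De Morgan)
⇔ (((x3 ∧ ¬x2) ∨ ¬x1 ∨ x4) ∧ ¬¬x4) ∨ (¬x4 ∧ x1)   (double negation)
⇔ (((x3 ∧ ¬x2) ∨ ¬x1 ∨ x4) ∧ x4) ∨ (¬x4 ∧ x1)   (double negation)
⇔ (x3 ∨ ¬x1 ∨ x4 ∨ ¬x4) ∧ (x3 ∨ ¬x1 ∨ x4 ∨ x1) ∧ (¬x2 ∨ ¬x1 ∨ x4 ∨ ¬x4) ∧ (¬x2 ∨ ¬x1 ∨ x4 ∨ x1) ∧ (x4 ∨ ¬x4) ∧ (x4 ∨ x1)   (distribute ∨ over ∧)
⇔ x4 ∨ x1   (simplify)

x4 ∨ x1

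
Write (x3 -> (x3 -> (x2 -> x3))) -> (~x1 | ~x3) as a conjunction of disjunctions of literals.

~x3 | ~x1

(x3 -> (x3 -> (x2 -> x3))) -> (~x1 | ~x3)
≡ ~(x3 -> (x3 -> (x2 -> x3))) | ~x1 | ~x3   (eliminate ->)
≡ ~(~x3 | (x3 -> (x2 -> x3))) | ~x1 | ~x3   (eliminate ->)
≡ ~(~x3 | ~x3 | (x2 -> x3)) | ~x1 | ~x3   (eliminate ->)
≡ ~(~x3 | ~x3 | ~x2 | x3) | ~x1 | ~x3   (eliminate ->)
≡ (~~x3 & ~~x3 & ~~x2 & ~x3) | ~x1 | ~x3   (De Morgan)
≡ (x3 & ~~x3 & ~~x2 & ~x3) | ~x1 | ~x3   (double negation)
≡ (x3 & x3 & ~~x2 & ~x3) | ~x1 | ~x3   (double negation)
≡ (x3 & x3 & x2 & ~x3) | ~x1 | ~x3   (double negation)
≡ (x3 | ~x1 | ~x3) & (x3 | ~x1 | ~x3) & (x2 | ~x1 | ~x3) & (~x3 | ~x1 | ~x3)   (distribute | over &)
≡ ~x3 | ~x1   (simplify)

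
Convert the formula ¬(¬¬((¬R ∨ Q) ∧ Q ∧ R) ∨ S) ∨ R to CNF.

¬S ∨ R

¬(¬¬((¬R ∨ Q) ∧ Q ∧ R) ∨ S) ∨ R
= (¬¬¬((¬R ∨ Q) ∧ Q ∧ R) ∧ ¬S) ∨ R
= (¬((¬R ∨ Q) ∧ Q ∧ R) ∧ ¬S) ∨ R
= ((¬(¬R ∨ Q) ∨ ¬Q ∨ ¬R) ∧ ¬S) ∨ R
= (((¬¬R ∧ ¬Q) ∨ ¬Q ∨ ¬R) ∧ ¬S) ∨ R
= (((R ∧ ¬Q) ∨ ¬Q ∨ ¬R) ∧ ¬S) ∨ R
= (R ∨ ¬Q ∨ ¬R ∨ R) ∧ (¬Q ∨ ¬Q ∨ ¬R ∨ R) ∧ (¬S ∨ R)
= ¬S ∨ R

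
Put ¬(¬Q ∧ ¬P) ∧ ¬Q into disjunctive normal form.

¬(¬Q ∧ ¬P) ∧ ¬Q
≡ (¬¬Q ∨ ¬¬P) ∧ ¬Q
≡ (Q ∨ ¬¬P) ∧ ¬Q
≡ (Q ∨ P) ∧ ¬Q
≡ (Q ∧ ¬Q) ∨ (P ∧ ¬Q)
≡ P ∧ ¬Q

P ∧ ¬Q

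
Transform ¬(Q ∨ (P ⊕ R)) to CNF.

¬(Q ∨ (P ⊕ R))
≡ ¬(Q ∨ (P ∨ R) ∧ ¬(P ∧ R))   [expand ⊕]
≡ ¬Q ∧ ¬((P ∨ R) ∧ ¬(P ∧ R))   [De Morgan]
≡ ¬Q ∧ (¬(P ∨ R) ∨ ¬¬(P ∧ R))   [De Morgan]
≡ ¬Q ∧ (¬P ∧ ¬R ∨ ¬¬(P ∧ R))   [De Morgan]
≡ ¬Q ∧ (¬P ∧ ¬R ∨ P ∧ R)   [double negation]
≡ ¬Q ∧ (¬P ∨ P) ∧ (¬P ∨ R) ∧ (¬R ∨ P) ∧ (¬R ∨ R)   [distribute ∨ over ∧]
≡ ¬Q ∧ (¬P ∨ R) ∧ (¬R ∨ P)   [simplify]

¬Q ∧ (¬P ∨ R) ∧ (¬R ∨ P)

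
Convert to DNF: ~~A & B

A & B

~~A & B
≡ A & B   (double negation)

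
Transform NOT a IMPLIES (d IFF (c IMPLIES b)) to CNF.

(a OR NOT d OR NOT c OR b) AND (a OR c OR d) AND (a OR NOT b OR d)

NOT a IMPLIES (d IFF (c IMPLIES b))
⇔ NOT NOT a OR (d IFF (c IMPLIES b))   [eliminate IMPLIES]
⇔ NOT NOT a OR ((d IMPLIES (c IMPLIES b)) AND ((c IMPLIES b) IMPLIES d))   [eliminate IFF]
⇔ NOT NOT a OR ((NOT d OR (c IMPLIES b)) AND ((c IMPLIES b) IMPLIES d))   [eliminate IMPLIES]
⇔ NOT NOT a OR ((NOT d OR NOT c OR b) AND ((c IMPLIES b) IMPLIES d))   [eliminate IMPLIES]
⇔ NOT NOT a OR ((NOT d OR NOT c OR b) AND (NOT (c IMPLIES b) OR d))   [eliminate IMPLIES]
⇔ NOT NOT a OR ((NOT d OR NOT c OR b) AND (NOT (NOT c OR b) OR d))   [eliminate IMPLIES]
⇔ a OR ((NOT d OR NOT c OR b) AND (NOT (NOT c OR b) OR d))   [double negation]
⇔ a OR ((NOT d OR NOT c OR b) AND ((NOT NOT c AND NOT b) OR d))   [De Morgan]
⇔ a OR ((NOT d OR NOT c OR b) AND ((c AND NOT b) OR d))   [double negation]
⇔ (a OR NOT d OR NOT c OR b) AND (a OR c OR d) AND (a OR NOT b OR d)   [distribute OR over AND]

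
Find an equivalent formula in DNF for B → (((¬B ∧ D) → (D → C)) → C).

B → (((¬B ∧ D) → (D → C)) → C)
≡ ¬B ∨ (((¬B ∧ D) → (D → C)) → C)   — eliminate →
≡ ¬B ∨ ¬((¬B ∧ D) → (D → C)) ∨ C   — eliminate →
≡ ¬B ∨ ¬(¬(¬B ∧ D) ∨ (D → C)) ∨ C   — eliminate →
≡ ¬B ∨ ¬(¬(¬B ∧ D) ∨ ¬D ∨ C) ∨ C   — eliminate →
≡ ¬B ∨ (¬¬(¬B ∧ D) ∧ ¬¬D ∧ ¬C) ∨ C   — De Morgan
≡ ¬B ∨ (¬B ∧ D ∧ ¬¬D ∧ ¬C) ∨ C   — double negation
≡ ¬B ∨ (¬B ∧ D ∧ D ∧ ¬C) ∨ C   — double negation
≡ ¬B ∨ C   — simplify

¬B ∨ C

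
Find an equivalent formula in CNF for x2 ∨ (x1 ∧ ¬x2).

x2 ∨ x1

x2 ∨ (x1 ∧ ¬x2)
⇔ (x2 ∨ x1) ∧ (x2 ∨ ¬x2)
⇔ x2 ∨ x1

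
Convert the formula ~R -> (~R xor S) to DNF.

R | (~R & ~S)

~R -> (~R xor S)
= ~~R | (~R xor S)   [eliminate ->]
= ~~R | (~R & ~S) | (~~R & S)   [expand xor]
= R | (~R & ~S) | (~~R & S)   [double negation]
= R | (~R & ~S) | (R & S)   [double negation]
= R | (~R & ~S)   [simplify]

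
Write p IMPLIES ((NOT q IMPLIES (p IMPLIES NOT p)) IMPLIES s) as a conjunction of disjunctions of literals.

p IMPLIES ((NOT q IMPLIES (p IMPLIES NOT p)) IMPLIES s)
≡ NOT p OR ((NOT q IMPLIES (p IMPLIES NOT p)) IMPLIES s)   — eliminate IMPLIES
≡ NOT p OR NOT (NOT q IMPLIES (p IMPLIES NOT p)) OR s   — eliminate IMPLIES
≡ NOT p OR NOT (NOT NOT q OR (p IMPLIES NOT p)) OR s   — eliminate IMPLIES
≡ NOT p OR NOT (NOT NOT q OR NOT p OR NOT p) OR s   — eliminate IMPLIES
≡ NOT p OR (NOT NOT NOT q AND NOT NOT p AND NOT NOT p) OR s   — De Morgan
≡ NOT p OR (NOT q AND NOT NOT p AND NOT NOT p) OR s   — double negation
≡ NOT p OR (NOT q AND p AND NOT NOT p) OR s   — double negation
≡ NOT p OR (NOT q AND p AND p) OR s   — double negation
≡ (NOT p OR NOT q OR s) AND (NOT p OR p OR s) AND (NOT p OR p OR s)   — distribute OR over AND
≡ NOT p OR NOT q OR s   — simplify

NOT p OR NOT q OR s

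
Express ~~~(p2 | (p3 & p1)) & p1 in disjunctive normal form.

~p2 & ~p3 & p1

~~~(p2 | (p3 & p1)) & p1
= ~(p2 | (p3 & p1)) & p1   — double negation
= ~p2 & ~(p3 & p1) & p1   — De Morgan
= ~p2 & (~p3 | ~p1) & p1   — De Morgan
= (~p2 & ~p3 & p1) | (~p2 & ~p1 & p1)   — distribute & over |
= ~p2 & ~p3 & p1   — simplify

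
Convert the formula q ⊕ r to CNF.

(q ∨ r) ∧ (¬q ∨ ¬r)

q ⊕ r
≡ (q ∨ r) ∧ ¬(q ∧ r)   [expand ⊕]
≡ (q ∨ r) ∧ (¬q ∨ ¬r)   [De Morgan]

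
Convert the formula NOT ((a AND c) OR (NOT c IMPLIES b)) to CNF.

NOT c AND NOT b

NOT ((a AND c) OR (NOT c IMPLIES b))
⇔ NOT ((a AND c) OR NOT NOT c OR b)   [eliminate IMPLIES]
⇔ NOT (a AND c) AND NOT NOT NOT c AND NOT b   [De Morgan]
⇔ (NOT a OR NOT c) AND NOT NOT NOT c AND NOT b   [De Morgan]
⇔ (NOT a OR NOT c) AND NOT c AND NOT b   [double negation]
⇔ NOT c AND NOT b   [simplify]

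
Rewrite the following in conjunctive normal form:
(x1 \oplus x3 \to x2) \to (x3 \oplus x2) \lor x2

(x1 \oplus x3 \to x2) \to (x3 \oplus x2) \lor x2
≡ \lnot (x1 \oplus x3 \to x2) \lor (x3 \oplus x2) \lor x2
≡ \lnot (\lnot (x1 \oplus x3) \lor x2) \lor (x3 \oplus x2) \lor x2
≡ \lnot (\lnot ((x1 \lor x3) \land \lnot (x1 \land x3)) \lor x2) \lor (x3 \oplus x2) \lor x2
≡ \lnot (\lnot ((x1 \lor x3) \land \lnot (x1 \land x3)) \lor x2) \lor (x3 \lor x2) \land \lnot (x3 \land x2) \lor x2
≡ \lnot \lnot ((x1 \lor x3) \land \lnot (x1 \land x3)) \land \lnot x2 \lor (x3 \lor x2) \land \lnot (x3 \land x2) \lor x2
≡ (x1 \lor x3) \land \lnot (x1 \land x3) \land \lnot x2 \lor (x3 \lor x2) \land \lnot (x3 \land x2) \lor x2
≡ (x1 \lor x3) \land (\lnot x1 \lor \lnot x3) \land \lnot x2 \lor (x3 \lor x2) \land \lnot (x3 \land x2) \lor x2
≡ (x1 \lor x3) \land (\lnot x1 \lor \lnot x3) \land \lnot x2 \lor (x3 \lor x2) \land (\lnot x3 \lor \lnot x2) \lor x2
≡ (x1 \lor x3 \lor x3 \lor x2 \lor x2) \land (x1 \lor x3 \lor \lnot x3 \lor \lnot x2 \lor x2) \land (\lnot x1 \lor \lnot x3 \lor x3 \lor x2 \lor x2) \land (\lnot x1 \lor \lnot x3 \lor \lnot x3 \lor \lnot x2 \lor x2) \land (\lnot x2 \lor x3 \lor x2 \lor x2) \land (\lnot x2 \lor \lnot x3 \lor \lnot x2 \lor x2)
≡ x1 \lor x3 \lor x2

x1 \lor x3 \lor x2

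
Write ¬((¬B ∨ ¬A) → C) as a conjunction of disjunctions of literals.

¬((¬B ∨ ¬A) → C)
≡ ¬(¬(¬B ∨ ¬A) ∨ C)   [eliminate →]
≡ ¬¬(¬B ∨ ¬A) ∧ ¬C   [De Morgan]
≡ (¬B ∨ ¬A) ∧ ¬C   [double negation]

(¬B ∨ ¬A) ∧ ¬C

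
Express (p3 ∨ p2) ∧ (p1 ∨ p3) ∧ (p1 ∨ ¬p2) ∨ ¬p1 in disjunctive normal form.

(p3 ∨ p2) ∧ (p1 ∨ p3) ∧ (p1 ∨ ¬p2) ∨ ¬p1
≡ p3 ∧ p1 ∧ p1 ∨ p3 ∧ p1 ∧ ¬p2 ∨ p3 ∧ p3 ∧ p1 ∨ p3 ∧ p3 ∧ ¬p2 ∨ p2 ∧ p1 ∧ p1 ∨ p2 ∧ p1 ∧ ¬p2 ∨ p2 ∧ p3 ∧ p1 ∨ p2 ∧ p3 ∧ ¬p2 ∨ ¬p1   [distribute ∧ over ∨]
≡ p3 ∧ p1 ∨ p3 ∧ ¬p2 ∨ p2 ∧ p1 ∨ ¬p1   [simplify]

p3 ∧ p1 ∨ p3 ∧ ¬p2 ∨ p2 ∧ p1 ∨ ¬p1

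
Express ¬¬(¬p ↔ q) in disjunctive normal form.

(p ∧ ¬q) ∨ (q ∧ ¬p)

¬¬(¬p ↔ q)
≡ ¬¬((¬p → q) ∧ (q → ¬p))   [eliminate ↔]
≡ ¬¬((¬¬p ∨ q) ∧ (q → ¬p))   [eliminate →]
≡ ¬¬((¬¬p ∨ q) ∧ (¬q ∨ ¬p))   [eliminate →]
≡ (¬¬p ∨ q) ∧ (¬q ∨ ¬p)   [double negation]
≡ (p ∨ q) ∧ (¬q ∨ ¬p)   [double negation]
≡ (p ∧ ¬q) ∨ (p ∧ ¬p) ∨ (q ∧ ¬q) ∨ (q ∧ ¬p)   [distribute ∧ over ∨]
≡ (p ∧ ¬q) ∨ (q ∧ ¬p)   [simplify]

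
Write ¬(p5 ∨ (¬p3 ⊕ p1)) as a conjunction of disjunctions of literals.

¬(p5 ∨ (¬p3 ⊕ p1))
≡ ¬(p5 ∨ ((¬p3 ∨ p1) ∧ ¬(¬p3 ∧ p1)))   (expand ⊕)
≡ ¬p5 ∧ ¬((¬p3 ∨ p1) ∧ ¬(¬p3 ∧ p1))   (De Morgan)
≡ ¬p5 ∧ (¬(¬p3 ∨ p1) ∨ ¬¬(¬p3 ∧ p1))   (De Morgan)
≡ ¬p5 ∧ ((¬¬p3 ∧ ¬p1) ∨ ¬¬(¬p3 ∧ p1))   (De Morgan)
≡ ¬p5 ∧ ((p3 ∧ ¬p1) ∨ ¬¬(¬p3 ∧ p1))   (double negation)
≡ ¬p5 ∧ ((p3 ∧ ¬p1) ∨ (¬p3 ∧ p1))   (double negation)
≡ ¬p5 ∧ (p3 ∨ ¬p3) ∧ (p3 ∨ p1) ∧ (¬p1 ∨ ¬p3) ∧ (¬p1 ∨ p1)   (distribute ∨ over ∧)
≡ ¬p5 ∧ (p3 ∨ p1) ∧ (¬p1 ∨ ¬p3)   (simplify)

¬p5 ∧ (p3 ∨ p1) ∧ (¬p1 ∨ ¬p3)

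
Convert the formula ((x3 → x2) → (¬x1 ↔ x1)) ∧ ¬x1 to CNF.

(x3 ∨ x1) ∧ (¬x2 ∨ x1) ∧ ¬x1

((x3 → x2) → (¬x1 ↔ x1)) ∧ ¬x1
= (¬(x3 → x2) ∨ (¬x1 ↔ x1)) ∧ ¬x1   (eliminate →)
= (¬(¬x3 ∨ x2) ∨ (¬x1 ↔ x1)) ∧ ¬x1   (eliminate →)
= (¬(¬x3 ∨ x2) ∨ ((¬x1 → x1) ∧ (x1 → ¬x1))) ∧ ¬x1   (eliminate ↔)
= (¬(¬x3 ∨ x2) ∨ ((¬¬x1 ∨ x1) ∧ (x1 → ¬x1))) ∧ ¬x1   (eliminate →)
= (¬(¬x3 ∨ x2) ∨ ((¬¬x1 ∨ x1) ∧ (¬x1 ∨ ¬x1))) ∧ ¬x1   (eliminate →)
= ((¬¬x3 ∧ ¬x2) ∨ ((¬¬x1 ∨ x1) ∧ (¬x1 ∨ ¬x1))) ∧ ¬x1   (De Morgan)
= ((x3 ∧ ¬x2) ∨ ((¬¬x1 ∨ x1) ∧ (¬x1 ∨ ¬x1))) ∧ ¬x1   (double negation)
= ((x3 ∧ ¬x2) ∨ ((x1 ∨ x1) ∧ (¬x1 ∨ ¬x1))) ∧ ¬x1   (double negation)
= (x3 ∨ x1 ∨ x1) ∧ (x3 ∨ ¬x1 ∨ ¬x1) ∧ (¬x2 ∨ x1 ∨ x1) ∧ (¬x2 ∨ ¬x1 ∨ ¬x1) ∧ ¬x1   (distribute ∨ over ∧)
= (x3 ∨ x1) ∧ (¬x2 ∨ x1) ∧ ¬x1   (simplify)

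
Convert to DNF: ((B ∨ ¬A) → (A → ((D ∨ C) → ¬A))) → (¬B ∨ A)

¬B ∨ A

((B ∨ ¬A) → (A → ((D ∨ C) → ¬A))) → (¬B ∨ A)
= ¬((B ∨ ¬A) → (A → ((D ∨ C) → ¬A))) ∨ ¬B ∨ A
= ¬(¬(B ∨ ¬A) ∨ (A → ((D ∨ C) → ¬A))) ∨ ¬B ∨ A
= ¬(¬(B ∨ ¬A) ∨ ¬A ∨ ((D ∨ C) → ¬A)) ∨ ¬B ∨ A
= ¬(¬(B ∨ ¬A) ∨ ¬A ∨ ¬(D ∨ C) ∨ ¬A) ∨ ¬B ∨ A
= (¬¬(B ∨ ¬A) ∧ ¬¬A ∧ ¬¬(D ∨ C) ∧ ¬¬A) ∨ ¬B ∨ A
= ((B ∨ ¬A) ∧ ¬¬A ∧ ¬¬(D ∨ C) ∧ ¬¬A) ∨ ¬B ∨ A
= ((B ∨ ¬A) ∧ A ∧ ¬¬(D ∨ C) ∧ ¬¬A) ∨ ¬B ∨ A
= ((B ∨ ¬A) ∧ A ∧ (D ∨ C) ∧ ¬¬A) ∨ ¬B ∨ A
= ((B ∨ ¬A) ∧ A ∧ (D ∨ C) ∧ A) ∨ ¬B ∨ A
= (B ∧ A ∧ D ∧ A) ∨ (B ∧ A ∧ C ∧ A) ∨ (¬A ∧ A ∧ D ∧ A) ∨ (¬A ∧ A ∧ C ∧ A) ∨ ¬B ∨ A
= ¬B ∨ A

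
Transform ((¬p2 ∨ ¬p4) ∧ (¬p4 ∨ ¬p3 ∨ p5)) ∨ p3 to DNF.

((¬p2 ∨ ¬p4) ∧ (¬p4 ∨ ¬p3 ∨ p5)) ∨ p3
= (¬p2 ∧ ¬p4) ∨ (¬p2 ∧ ¬p3) ∨ (¬p2 ∧ p5) ∨ (¬p4 ∧ ¬p4) ∨ (¬p4 ∧ ¬p3) ∨ (¬p4 ∧ p5) ∨ p3   — distribute ∧ over ∨
= (¬p2 ∧ ¬p3) ∨ (¬p2 ∧ p5) ∨ ¬p4 ∨ p3   — simplify

(¬p2 ∧ ¬p3) ∨ (¬p2 ∧ p5) ∨ ¬p4 ∨ p3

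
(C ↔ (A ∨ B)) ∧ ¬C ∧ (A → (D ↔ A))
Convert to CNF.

(¬A ∨ C) ∧ (¬B ∨ C) ∧ ¬C ∧ (¬A ∨ D)

(C ↔ (A ∨ B)) ∧ ¬C ∧ (A → (D ↔ A))
≡ (C → (A ∨ B)) ∧ ((A ∨ B) → C) ∧ ¬C ∧ (A → (D ↔ A))   — eliminate ↔
≡ (¬C ∨ A ∨ B) ∧ ((A ∨ B) → C) ∧ ¬C ∧ (A → (D ↔ A))   — eliminate →
≡ (¬C ∨ A ∨ B) ∧ (¬(A ∨ B) ∨ C) ∧ ¬C ∧ (A → (D ↔ A))   — eliminate →
≡ (¬C ∨ A ∨ B) ∧ (¬(A ∨ B) ∨ C) ∧ ¬C ∧ (¬A ∨ (D ↔ A))   — eliminate →
≡ (¬C ∨ A ∨ B) ∧ (¬(A ∨ B) ∨ C) ∧ ¬C ∧ (¬A ∨ ((D → A) ∧ (A → D)))   — eliminate ↔
≡ (¬C ∨ A ∨ B) ∧ (¬(A ∨ B) ∨ C) ∧ ¬C ∧ (¬A ∨ ((¬D ∨ A) ∧ (A → D)))   — eliminate →
≡ (¬C ∨ A ∨ B) ∧ (¬(A ∨ B) ∨ C) ∧ ¬C ∧ (¬A ∨ ((¬D ∨ A) ∧ (¬A ∨ D)))   — eliminate →
≡ (¬C ∨ A ∨ B) ∧ ((¬A ∧ ¬B) ∨ C) ∧ ¬C ∧ (¬A ∨ ((¬D ∨ A) ∧ (¬A ∨ D)))   — De Morgan
≡ (¬C ∨ A ∨ B) ∧ (¬A ∨ C) ∧ (¬B ∨ C) ∧ ¬C ∧ (¬A ∨ ¬D ∨ A) ∧ (¬A ∨ ¬A ∨ D)   — distribute ∨ over ∧
≡ (¬A ∨ C) ∧ (¬B ∨ C) ∧ ¬C ∧ (¬A ∨ D)   — simplify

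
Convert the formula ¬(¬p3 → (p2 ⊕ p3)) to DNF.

¬(¬p3 → (p2 ⊕ p3))
= ¬(¬¬p3 ∨ (p2 ⊕ p3))
= ¬(¬¬p3 ∨ (p2 ∧ ¬p3) ∨ (¬p2 ∧ p3))
= ¬¬¬p3 ∧ ¬(p2 ∧ ¬p3) ∧ ¬(¬p2 ∧ p3)
= ¬p3 ∧ ¬(p2 ∧ ¬p3) ∧ ¬(¬p2 ∧ p3)
= ¬p3 ∧ (¬p2 ∨ ¬¬p3) ∧ ¬(¬p2 ∧ p3)
= ¬p3 ∧ (¬p2 ∨ p3) ∧ ¬(¬p2 ∧ p3)
= ¬p3 ∧ (¬p2 ∨ p3) ∧ (¬¬p2 ∨ ¬p3)
= ¬p3 ∧ (¬p2 ∨ p3) ∧ (p2 ∨ ¬p3)
= (¬p3 ∧ ¬p2 ∧ p2) ∨ (¬p3 ∧ ¬p2 ∧ ¬p3) ∨ (¬p3 ∧ p3 ∧ p2) ∨ (¬p3 ∧ p3 ∧ ¬p3)
= ¬p3 ∧ ¬p2

¬p3 ∧ ¬p2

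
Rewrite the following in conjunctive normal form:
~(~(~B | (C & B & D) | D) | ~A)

(~B | D) & A

~(~(~B | (C & B & D) | D) | ~A)
= ~~(~B | (C & B & D) | D) & ~~A   — De Morgan
= (~B | (C & B & D) | D) & ~~A   — double negation
= (~B | (C & B & D) | D) & A   — double negation
= (~B | C | D) & (~B | B | D) & (~B | D | D) & A   — distribute | over &
= (~B | D) & A   — simplify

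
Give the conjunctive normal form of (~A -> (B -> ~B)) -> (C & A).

(~A | C) & (B | C) & (B | A)

(~A -> (B -> ~B)) -> (C & A)
≡ ~(~A -> (B -> ~B)) | (C & A)   (eliminate ->)
≡ ~(~~A | (B -> ~B)) | (C & A)   (eliminate ->)
≡ ~(~~A | ~B | ~B) | (C & A)   (eliminate ->)
≡ (~~~A & ~~B & ~~B) | (C & A)   (De Morgan)
≡ (~A & ~~B & ~~B) | (C & A)   (double negation)
≡ (~A & B & ~~B) | (C & A)   (double negation)
≡ (~A & B & B) | (C & A)   (double negation)
≡ (~A | C) & (~A | A) & (B | C) & (B | A) & (B | C) & (B | A)   (distribute | over &)
≡ (~A | C) & (B | C) & (B | A)   (simplify)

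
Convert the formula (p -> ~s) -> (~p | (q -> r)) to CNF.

s | ~p | ~q | r

(p -> ~s) -> (~p | (q -> r))
= ~(p -> ~s) | ~p | (q -> r)   [eliminate ->]
= ~(~p | ~s) | ~p | (q -> r)   [eliminate ->]
= ~(~p | ~s) | ~p | ~q | r   [eliminate ->]
= (~~p & ~~s) | ~p | ~q | r   [De Morgan]
= (p & ~~s) | ~p | ~q | r   [double negation]
= (p & s) | ~p | ~q | r   [double negation]
= (p | ~p | ~q | r) & (s | ~p | ~q | r)   [distribute | over &]
= s | ~p | ~q | r   [simplify]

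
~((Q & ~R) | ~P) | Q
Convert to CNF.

~((Q & ~R) | ~P) | Q
⇔ (~(Q & ~R) & ~~P) | Q   [De Morgan]
⇔ ((~Q | ~~R) & ~~P) | Q   [De Morgan]
⇔ ((~Q | R) & ~~P) | Q   [double negation]
⇔ ((~Q | R) & P) | Q   [double negation]
⇔ (~Q | R | Q) & (P | Q)   [distribute | over &]
⇔ P | Q   [simplify]

P | Q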